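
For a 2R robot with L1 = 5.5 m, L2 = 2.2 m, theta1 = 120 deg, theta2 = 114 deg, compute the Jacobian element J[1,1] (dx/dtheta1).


J[1,1] = -L1*sin(t1) - L2*sin(t1+t2)
= -5.5*sin(120) - 2.2*sin(234)
= -2.9833


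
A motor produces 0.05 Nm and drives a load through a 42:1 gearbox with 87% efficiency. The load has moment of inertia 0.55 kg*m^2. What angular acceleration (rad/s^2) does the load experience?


tau_out = tau_motor * N * eta
= 0.05 * 42 * 0.87 = 1.827 Nm
alpha = tau_out / I = 1.827 / 0.55
= 3.3218 rad/s^2


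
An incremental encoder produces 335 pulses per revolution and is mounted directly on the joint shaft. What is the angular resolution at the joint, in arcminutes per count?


counts per rev = 335
resolution = 360*60 / 335
= 64.4776 arcmin/count


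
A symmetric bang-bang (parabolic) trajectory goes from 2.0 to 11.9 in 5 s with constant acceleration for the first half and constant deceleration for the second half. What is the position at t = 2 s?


Symmetric rest-to-rest: each phase covers (pf-p0)/2 in time T/2. 0.5*a*(T/2)^2 = (pf-p0)/2 => a = 4*(pf-p0)/T^2
a = 4*(11.9-2.0)/5^2 = 1.584
t = 2 is in the acceleration phase (t <= T/2).
p = p0 + 0.5*a*t^2 = 2.0 + 0.5*1.584*2^2
= 5.168


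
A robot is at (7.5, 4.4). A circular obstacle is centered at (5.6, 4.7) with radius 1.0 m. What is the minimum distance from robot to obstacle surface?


center_dist = sqrt((7.5-5.6)^2 + (4.4-4.7)^2)
= sqrt(3.61 + 0.09)
= 1.9235
min_dist = center_dist - radius = 1.9235 - 1.0 = 0.9235 m


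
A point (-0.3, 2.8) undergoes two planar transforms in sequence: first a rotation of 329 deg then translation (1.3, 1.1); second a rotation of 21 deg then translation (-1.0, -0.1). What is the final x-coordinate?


After transform 1:
x1 = cos(329)*-0.3 - sin(329)*2.8 + 1.3 = 2.485
y1 = sin(329)*-0.3 + cos(329)*2.8 + 1.1 = 3.6546
After transform 2:
x2 = cos(21)*2.485 - sin(21)*3.6546 + -1.0
= 0.0102


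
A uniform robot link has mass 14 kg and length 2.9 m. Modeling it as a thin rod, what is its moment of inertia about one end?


I = (1/3) * m * L^2
= (1/3) * 14 * 2.9^2
= 0.333333 * 14 * 8.41
= 39.2467 kg*m^2


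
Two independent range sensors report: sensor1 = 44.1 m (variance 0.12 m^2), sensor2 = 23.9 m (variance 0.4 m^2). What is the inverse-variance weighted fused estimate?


w1 = (1/var1) / (1/var1 + 1/var2)
   = 8.3333 / (8.3333 + 2.5) = 0.7692
w2 = 1 - w1 = 0.2308
fused = w1*s1 + w2*s2 = 33.9231 + 5.5154
= 39.4385 m


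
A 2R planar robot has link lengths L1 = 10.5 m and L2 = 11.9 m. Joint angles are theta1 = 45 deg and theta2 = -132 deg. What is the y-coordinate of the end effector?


Convert angles to radians: theta1 = 0.7854, theta2 = -2.3038
y = L1*sin(theta1) + L2*sin(theta1+theta2)
y = 7.4246 + -11.8837
y = -4.4591


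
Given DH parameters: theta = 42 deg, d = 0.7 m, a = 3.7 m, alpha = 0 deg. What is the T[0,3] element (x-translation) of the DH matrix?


T[0,3] = a * cos(theta)
= 3.7 * cos(42 deg)
= 3.7 * 0.7431
= 2.7496


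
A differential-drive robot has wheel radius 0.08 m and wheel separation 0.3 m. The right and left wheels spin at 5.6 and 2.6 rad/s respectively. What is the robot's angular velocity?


vR = r*wR = 0.08*5.6 = 0.448 m/s
vL = r*wL = 0.08*2.6 = 0.208 m/s
v = (vR+vL)/2 = 0.328 m/s
omega = (vR-vL)/L = 0.8 rad/s
angular velocity = 0.8 rad/s


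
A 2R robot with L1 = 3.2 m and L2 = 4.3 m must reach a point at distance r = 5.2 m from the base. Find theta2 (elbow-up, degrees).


cos(theta2) = (r^2 - L1^2 - L2^2) / (2*L1*L2)
cos(theta2) = (27.04 - 10.24 - 18.49) / 27.52
cos(theta2) = -0.06141
theta2 = 93.5207 degrees


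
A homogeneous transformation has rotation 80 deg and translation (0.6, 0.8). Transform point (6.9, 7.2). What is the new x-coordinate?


x' = cos(theta)*px - sin(theta)*py + tx
= 0.1736*6.9 - 0.9848*7.2 + 0.6
= -5.2924


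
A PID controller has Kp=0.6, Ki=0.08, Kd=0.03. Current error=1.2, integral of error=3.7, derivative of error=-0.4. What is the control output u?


u = Kp*e + Ki*int(e) + Kd*de/dt
= 0.6*1.2 + 0.08*3.7 + 0.03*(-0.4)
= 0.72 + 0.296 + -0.012
= 1.004


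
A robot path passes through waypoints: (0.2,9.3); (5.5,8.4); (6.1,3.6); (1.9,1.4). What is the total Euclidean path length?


Segment lengths:
  seg1 = sqrt((5.3)^2 + (-0.9)^2) = 5.3759
  seg2 = sqrt((0.6)^2 + (-4.8)^2) = 4.8374
  seg3 = sqrt((-4.2)^2 + (-2.2)^2) = 4.7413
Total = 14.9545


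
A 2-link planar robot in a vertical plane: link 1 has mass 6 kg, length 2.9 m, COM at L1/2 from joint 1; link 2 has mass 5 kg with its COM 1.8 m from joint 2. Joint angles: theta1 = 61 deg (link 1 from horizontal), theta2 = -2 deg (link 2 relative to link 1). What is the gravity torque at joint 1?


Horizontal distance from joint 1 to link-1 COM:
  x_c1 = (L1/2)*cos(t1) = 1.45 * 0.4848 = 0.703 m
Horizontal distance from joint 1 to link-2 COM:
  x_c2 = L1*cos(t1) + Lc2*cos(t1+t2)
       = 2.9*0.4848 + 1.8*0.515 = 2.333 m
tau1 = m1*g*x_c1 + m2*g*x_c2
     = 6*9.81*0.703 + 5*9.81*2.333
     = 41.377 + 114.4345
     = 155.8115 Nm


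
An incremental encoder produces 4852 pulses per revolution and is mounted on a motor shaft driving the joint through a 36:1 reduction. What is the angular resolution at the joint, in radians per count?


counts per rev = 4852
effective counts at joint = 4852 * 36 = 174672
resolution = 2*pi / 174672
= 3.5971e-05 rad/count


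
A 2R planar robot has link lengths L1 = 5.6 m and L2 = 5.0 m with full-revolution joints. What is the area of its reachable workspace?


r_max = L1 + L2 = 10.6 m
r_min = |L1 - L2| = 0.6 m
Area = pi*(r_max^2 - r_min^2)
= pi*(112.36 - 0.36)
= pi * 112.0
= 351.8584 m^2


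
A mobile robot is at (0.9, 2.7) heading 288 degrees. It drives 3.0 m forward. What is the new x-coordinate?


x_new = x0 + d*cos(theta)
= 0.9 + 3.0*cos(288)
= 0.9 + 0.9271
= 1.8271


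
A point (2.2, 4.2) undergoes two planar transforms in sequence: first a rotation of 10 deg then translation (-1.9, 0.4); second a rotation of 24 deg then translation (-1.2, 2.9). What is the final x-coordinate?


After transform 1:
x1 = cos(10)*2.2 - sin(10)*4.2 + -1.9 = -0.4627
y1 = sin(10)*2.2 + cos(10)*4.2 + 0.4 = 4.9182
After transform 2:
x2 = cos(24)*-0.4627 - sin(24)*4.9182 + -1.2
= -3.6232


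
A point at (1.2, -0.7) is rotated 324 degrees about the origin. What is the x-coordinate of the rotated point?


x' = x*cos(theta) - y*sin(theta)
cos(324 deg) = 0.809, sin(324 deg) = -0.5878
x' = 1.2 * 0.809 - -0.7 * -0.5878
= 0.9708 - 0.4114
= 0.5594


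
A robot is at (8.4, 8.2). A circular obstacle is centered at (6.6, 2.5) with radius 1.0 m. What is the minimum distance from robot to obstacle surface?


center_dist = sqrt((8.4-6.6)^2 + (8.2-2.5)^2)
= sqrt(3.24 + 32.49)
= 5.9775
min_dist = center_dist - radius = 5.9775 - 1.0 = 4.9775 m


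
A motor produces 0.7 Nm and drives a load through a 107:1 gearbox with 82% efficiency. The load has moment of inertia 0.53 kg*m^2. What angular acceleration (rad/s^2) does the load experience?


tau_out = tau_motor * N * eta
= 0.7 * 107 * 0.82 = 61.418 Nm
alpha = tau_out / I = 61.418 / 0.53
= 115.883 rad/s^2


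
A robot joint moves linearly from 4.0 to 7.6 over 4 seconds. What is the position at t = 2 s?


s = t/T = 2/4 = 0.5
p(t) = p0 + (pf-p0)*s
= 4.0 + (7.6 - 4.0) * 0.5
= 5.8


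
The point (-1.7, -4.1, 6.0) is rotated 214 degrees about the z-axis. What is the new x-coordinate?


Rotation about z-axis: x' = x*cos(theta) - y*sin(theta)
= -1.7 * -0.829 - -4.1 * -0.5592
= -0.8833


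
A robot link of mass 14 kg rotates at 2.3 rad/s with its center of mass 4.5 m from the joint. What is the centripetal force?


F = m * omega^2 * r
= 14 * 2.3^2 * 4.5
= 14 * 5.29 * 4.5
= 333.27 N


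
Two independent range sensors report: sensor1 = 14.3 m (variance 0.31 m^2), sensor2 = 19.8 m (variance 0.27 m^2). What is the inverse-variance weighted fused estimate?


w1 = (1/var1) / (1/var1 + 1/var2)
   = 3.2258 / (3.2258 + 3.7037) = 0.4655
w2 = 1 - w1 = 0.5345
fused = w1*s1 + w2*s2 = 6.6569 + 10.5828
= 17.2397 m


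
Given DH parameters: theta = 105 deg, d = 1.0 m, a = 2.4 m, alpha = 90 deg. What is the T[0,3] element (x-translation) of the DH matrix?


T[0,3] = a * cos(theta)
= 2.4 * cos(105 deg)
= 2.4 * -0.2588
= -0.6212


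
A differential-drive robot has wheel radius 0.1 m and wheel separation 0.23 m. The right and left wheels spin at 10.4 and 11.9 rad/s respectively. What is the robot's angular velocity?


vR = r*wR = 0.1*10.4 = 1.04 m/s
vL = r*wL = 0.1*11.9 = 1.19 m/s
v = (vR+vL)/2 = 1.115 m/s
omega = (vR-vL)/L = -0.6522 rad/s
angular velocity = -0.6522 rad/s


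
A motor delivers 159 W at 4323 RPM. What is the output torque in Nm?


omega = 4323 * 2*pi/60 = 452.7035 rad/s
tau = P / omega = 159 / 452.7035
= 0.3512 Nm


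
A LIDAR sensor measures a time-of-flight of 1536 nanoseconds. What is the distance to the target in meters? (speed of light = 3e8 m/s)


tof = 1536 ns = 1.536e-06 s
dist = c * tof / 2
= 3e8 * 1.536e-06 / 2
= 230.4 m


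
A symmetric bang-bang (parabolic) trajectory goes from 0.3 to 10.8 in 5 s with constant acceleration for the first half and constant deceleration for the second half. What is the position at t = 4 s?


Symmetric rest-to-rest: each phase covers (pf-p0)/2 in time T/2. 0.5*a*(T/2)^2 = (pf-p0)/2 => a = 4*(pf-p0)/T^2
a = 4*(10.8-0.3)/5^2 = 1.68
t = 4 is in the deceleration phase (t > T/2).
p = pf - 0.5*a*(T-t)^2 = 10.8 - 0.5*1.68*1^2
= 9.96


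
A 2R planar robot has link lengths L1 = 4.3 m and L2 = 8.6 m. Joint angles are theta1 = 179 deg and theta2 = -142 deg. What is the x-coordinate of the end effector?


Convert angles to radians: theta1 = 3.1241, theta2 = -2.4784
x = L1*cos(theta1) + L2*cos(theta1+theta2)
x = -4.2993 + 6.8683
x = 2.5689


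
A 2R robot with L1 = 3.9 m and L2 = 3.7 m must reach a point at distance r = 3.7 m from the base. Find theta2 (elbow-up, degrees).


cos(theta2) = (r^2 - L1^2 - L2^2) / (2*L1*L2)
cos(theta2) = (13.69 - 15.21 - 13.69) / 28.86
cos(theta2) = -0.527027
theta2 = 121.8048 degrees


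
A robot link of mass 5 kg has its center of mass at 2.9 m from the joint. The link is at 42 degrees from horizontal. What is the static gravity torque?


tau = m*g*L*cos(angle)
= 5 * 9.81 * 2.9 * cos(42 deg)
= 5 * 9.81 * 2.9 * 0.7431
= 105.7086 Nm


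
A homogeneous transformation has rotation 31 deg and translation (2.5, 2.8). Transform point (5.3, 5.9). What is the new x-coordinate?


x' = cos(theta)*px - sin(theta)*py + tx
= 0.8572*5.3 - 0.515*5.9 + 2.5
= 4.0043


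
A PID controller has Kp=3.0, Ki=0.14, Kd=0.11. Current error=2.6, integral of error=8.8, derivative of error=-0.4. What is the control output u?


u = Kp*e + Ki*int(e) + Kd*de/dt
= 3.0*2.6 + 0.14*8.8 + 0.11*(-0.4)
= 7.8 + 1.232 + -0.044
= 8.988


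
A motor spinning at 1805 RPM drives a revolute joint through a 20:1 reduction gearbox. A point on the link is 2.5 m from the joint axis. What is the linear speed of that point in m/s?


omega_motor = 1805 * 2*pi/60 = 189.0192 rad/s
omega_joint = omega_motor / 20 = 9.451 rad/s
v = omega_joint * r = 9.451 * 2.5
= 23.6274 m/s


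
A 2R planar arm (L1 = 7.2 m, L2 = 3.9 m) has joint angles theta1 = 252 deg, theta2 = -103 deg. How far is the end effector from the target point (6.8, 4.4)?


End effector via forward kinematics:
x = L1*cos(t1) + L2*cos(t1+t2) = -5.5679
y = L1*sin(t1) + L2*sin(t1+t2) = -4.839
Distance to target:
d = sqrt((6.8 - -5.5679)^2 + (4.4 - -4.839)^2)
= sqrt(152.9643 + 85.3584)
= 15.4377 m


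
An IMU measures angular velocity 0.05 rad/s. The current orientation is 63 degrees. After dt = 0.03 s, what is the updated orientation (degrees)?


delta_theta = w * dt = 0.05 * 0.03 = 0.0015 rad
= 0.0859 deg
theta_new = 63 + 0.0859 = 63.0859 deg


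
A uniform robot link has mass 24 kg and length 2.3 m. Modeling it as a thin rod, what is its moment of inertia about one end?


I = (1/3) * m * L^2
= (1/3) * 24 * 2.3^2
= 0.333333 * 24 * 5.29
= 42.32 kg*m^2


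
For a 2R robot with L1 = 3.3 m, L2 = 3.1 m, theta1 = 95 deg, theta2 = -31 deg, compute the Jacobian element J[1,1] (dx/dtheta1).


J[1,1] = -L1*sin(t1) - L2*sin(t1+t2)
= -3.3*sin(95) - 3.1*sin(64)
= -6.0737


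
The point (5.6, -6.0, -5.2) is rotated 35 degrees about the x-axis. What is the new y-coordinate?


Rotation about x-axis: y' = y*cos(theta) - z*sin(theta)
= -6.0 * 0.8192 - -5.2 * 0.5736
= -1.9323


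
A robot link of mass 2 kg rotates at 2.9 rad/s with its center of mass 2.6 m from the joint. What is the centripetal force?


F = m * omega^2 * r
= 2 * 2.9^2 * 2.6
= 2 * 8.41 * 2.6
= 43.732 N


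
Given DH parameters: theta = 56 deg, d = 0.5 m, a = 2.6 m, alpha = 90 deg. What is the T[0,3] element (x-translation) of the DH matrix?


T[0,3] = a * cos(theta)
= 2.6 * cos(56 deg)
= 2.6 * 0.5592
= 1.4539


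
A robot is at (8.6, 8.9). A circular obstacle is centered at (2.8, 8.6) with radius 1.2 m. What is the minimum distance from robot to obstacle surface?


center_dist = sqrt((8.6-2.8)^2 + (8.9-8.6)^2)
= sqrt(33.64 + 0.09)
= 5.8078
min_dist = center_dist - radius = 5.8078 - 1.2 = 4.6078 m


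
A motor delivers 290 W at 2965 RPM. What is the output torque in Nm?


omega = 2965 * 2*pi/60 = 310.4941 rad/s
tau = P / omega = 290 / 310.4941
= 0.934 Nm


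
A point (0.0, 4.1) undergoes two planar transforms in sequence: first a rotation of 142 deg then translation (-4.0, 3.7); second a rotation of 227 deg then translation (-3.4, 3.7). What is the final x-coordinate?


After transform 1:
x1 = cos(142)*0.0 - sin(142)*4.1 + -4.0 = -6.5242
y1 = sin(142)*0.0 + cos(142)*4.1 + 3.7 = 0.4692
After transform 2:
x2 = cos(227)*-6.5242 - sin(227)*0.4692 + -3.4
= 1.3926


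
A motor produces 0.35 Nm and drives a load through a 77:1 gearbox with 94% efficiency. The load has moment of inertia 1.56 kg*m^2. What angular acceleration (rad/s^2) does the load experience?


tau_out = tau_motor * N * eta
= 0.35 * 77 * 0.94 = 25.333 Nm
alpha = tau_out / I = 25.333 / 1.56
= 16.2391 rad/s^2


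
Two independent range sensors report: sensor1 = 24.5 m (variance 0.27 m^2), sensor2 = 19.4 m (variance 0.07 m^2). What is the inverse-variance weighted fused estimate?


w1 = (1/var1) / (1/var1 + 1/var2)
   = 3.7037 / (3.7037 + 14.2857) = 0.2059
w2 = 1 - w1 = 0.7941
fused = w1*s1 + w2*s2 = 5.0441 + 15.4059
= 20.45 m


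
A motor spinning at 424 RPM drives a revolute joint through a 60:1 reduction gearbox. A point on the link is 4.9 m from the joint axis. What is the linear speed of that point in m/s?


omega_motor = 424 * 2*pi/60 = 44.4012 rad/s
omega_joint = omega_motor / 60 = 0.74 rad/s
v = omega_joint * r = 0.74 * 4.9
= 3.6261 m/s


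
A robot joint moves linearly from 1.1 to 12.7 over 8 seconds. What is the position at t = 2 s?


s = t/T = 2/8 = 0.25
p(t) = p0 + (pf-p0)*s
= 1.1 + (12.7 - 1.1) * 0.25
= 4.0


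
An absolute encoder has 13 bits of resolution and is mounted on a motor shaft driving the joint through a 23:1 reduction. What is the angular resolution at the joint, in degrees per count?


counts = 2^13 = 8192
effective counts at joint = 8192 * 23 = 188416
resolution = 360 / 188416
= 0.0019 deg/count


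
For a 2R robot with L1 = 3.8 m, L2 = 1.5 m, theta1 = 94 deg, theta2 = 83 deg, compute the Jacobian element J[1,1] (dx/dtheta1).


J[1,1] = -L1*sin(t1) - L2*sin(t1+t2)
= -3.8*sin(94) - 1.5*sin(177)
= -3.8692


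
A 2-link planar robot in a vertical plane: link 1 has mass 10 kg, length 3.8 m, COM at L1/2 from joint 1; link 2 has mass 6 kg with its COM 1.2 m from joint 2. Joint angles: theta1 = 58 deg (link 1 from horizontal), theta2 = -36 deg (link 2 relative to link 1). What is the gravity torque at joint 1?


Horizontal distance from joint 1 to link-1 COM:
  x_c1 = (L1/2)*cos(t1) = 1.9 * 0.5299 = 1.0068 m
Horizontal distance from joint 1 to link-2 COM:
  x_c2 = L1*cos(t1) + Lc2*cos(t1+t2)
       = 3.8*0.5299 + 1.2*0.9272 = 3.1263 m
tau1 = m1*g*x_c1 + m2*g*x_c2
     = 10*9.81*1.0068 + 6*9.81*3.1263
     = 98.7717 + 184.0148
     = 282.7865 Nm


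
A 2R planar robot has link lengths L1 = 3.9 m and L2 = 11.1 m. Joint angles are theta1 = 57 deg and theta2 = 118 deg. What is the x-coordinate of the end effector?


Convert angles to radians: theta1 = 0.9948, theta2 = 2.0595
x = L1*cos(theta1) + L2*cos(theta1+theta2)
x = 2.1241 + -11.0578
x = -8.9337


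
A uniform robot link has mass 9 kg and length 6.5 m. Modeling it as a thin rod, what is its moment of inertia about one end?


I = (1/3) * m * L^2
= (1/3) * 9 * 6.5^2
= 0.333333 * 9 * 42.25
= 126.75 kg*m^2


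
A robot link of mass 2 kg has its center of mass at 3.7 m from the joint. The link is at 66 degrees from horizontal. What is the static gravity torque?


tau = m*g*L*cos(angle)
= 2 * 9.81 * 3.7 * cos(66 deg)
= 2 * 9.81 * 3.7 * 0.4067
= 29.5266 Nm


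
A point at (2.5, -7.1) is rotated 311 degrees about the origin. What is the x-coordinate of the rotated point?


x' = x*cos(theta) - y*sin(theta)
cos(311 deg) = 0.6561, sin(311 deg) = -0.7547
x' = 2.5 * 0.6561 - -7.1 * -0.7547
= 1.6401 - 5.3584
= -3.7183


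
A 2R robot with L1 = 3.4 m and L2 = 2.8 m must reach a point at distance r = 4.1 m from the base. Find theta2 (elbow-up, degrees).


cos(theta2) = (r^2 - L1^2 - L2^2) / (2*L1*L2)
cos(theta2) = (16.81 - 11.56 - 7.84) / 19.04
cos(theta2) = -0.136029
theta2 = 97.8181 degrees


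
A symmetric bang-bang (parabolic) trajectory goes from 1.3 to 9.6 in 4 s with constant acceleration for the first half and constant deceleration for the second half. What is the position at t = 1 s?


Symmetric rest-to-rest: each phase covers (pf-p0)/2 in time T/2. 0.5*a*(T/2)^2 = (pf-p0)/2 => a = 4*(pf-p0)/T^2
a = 4*(9.6-1.3)/4^2 = 2.075
t = 1 is in the acceleration phase (t <= T/2).
p = p0 + 0.5*a*t^2 = 1.3 + 0.5*2.075*1^2
= 2.3375


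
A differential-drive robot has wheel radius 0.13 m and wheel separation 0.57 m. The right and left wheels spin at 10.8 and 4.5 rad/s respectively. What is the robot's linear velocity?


vR = r*wR = 0.13*10.8 = 1.404 m/s
vL = r*wL = 0.13*4.5 = 0.585 m/s
v = (vR+vL)/2 = 0.9945 m/s
omega = (vR-vL)/L = 1.4368 rad/s
linear velocity = 0.9945 m/s


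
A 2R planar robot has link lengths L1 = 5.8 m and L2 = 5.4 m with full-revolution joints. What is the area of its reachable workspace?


r_max = L1 + L2 = 11.2 m
r_min = |L1 - L2| = 0.4 m
Area = pi*(r_max^2 - r_min^2)
= pi*(125.44 - 0.16)
= pi * 125.28
= 393.5787 m^2


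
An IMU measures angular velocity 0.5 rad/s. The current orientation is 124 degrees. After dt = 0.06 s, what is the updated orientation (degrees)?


delta_theta = w * dt = 0.5 * 0.06 = 0.03 rad
= 1.7189 deg
theta_new = 124 + 1.7189 = 125.7189 deg


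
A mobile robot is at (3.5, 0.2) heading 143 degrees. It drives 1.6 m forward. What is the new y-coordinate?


y_new = y0 + d*sin(theta)
= 0.2 + 1.6*sin(143)
= 0.2 + 0.9629
= 1.1629


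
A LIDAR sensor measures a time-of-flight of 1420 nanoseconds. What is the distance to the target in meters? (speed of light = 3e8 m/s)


tof = 1420 ns = 1.42e-06 s
dist = c * tof / 2
= 3e8 * 1.42e-06 / 2
= 213.0 m


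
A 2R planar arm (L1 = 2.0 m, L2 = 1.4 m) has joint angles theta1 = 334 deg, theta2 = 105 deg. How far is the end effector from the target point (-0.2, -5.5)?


End effector via forward kinematics:
x = L1*cos(t1) + L2*cos(t1+t2) = 2.0647
y = L1*sin(t1) + L2*sin(t1+t2) = 0.4975
Distance to target:
d = sqrt((-0.2 - 2.0647)^2 + (-5.5 - 0.4975)^2)
= sqrt(5.129 + 35.9704)
= 6.4109 m


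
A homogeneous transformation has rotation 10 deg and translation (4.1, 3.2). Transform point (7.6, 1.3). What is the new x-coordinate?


x' = cos(theta)*px - sin(theta)*py + tx
= 0.9848*7.6 - 0.1736*1.3 + 4.1
= 11.3588


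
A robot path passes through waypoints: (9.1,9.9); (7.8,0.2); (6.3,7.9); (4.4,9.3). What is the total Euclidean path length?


Segment lengths:
  seg1 = sqrt((-1.3)^2 + (-9.7)^2) = 9.7867
  seg2 = sqrt((-1.5)^2 + (7.7)^2) = 7.8447
  seg3 = sqrt((-1.9)^2 + (1.4)^2) = 2.3601
Total = 19.9916


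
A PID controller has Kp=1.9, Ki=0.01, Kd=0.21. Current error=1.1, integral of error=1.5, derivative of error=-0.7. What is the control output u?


u = Kp*e + Ki*int(e) + Kd*de/dt
= 1.9*1.1 + 0.01*1.5 + 0.21*(-0.7)
= 2.09 + 0.015 + -0.147
= 1.958


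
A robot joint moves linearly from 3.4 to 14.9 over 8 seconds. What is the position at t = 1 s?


s = t/T = 1/8 = 0.125
p(t) = p0 + (pf-p0)*s
= 3.4 + (14.9 - 3.4) * 0.125
= 4.8375


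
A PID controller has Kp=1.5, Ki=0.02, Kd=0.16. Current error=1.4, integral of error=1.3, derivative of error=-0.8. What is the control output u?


u = Kp*e + Ki*int(e) + Kd*de/dt
= 1.5*1.4 + 0.02*1.3 + 0.16*(-0.8)
= 2.1 + 0.026 + -0.128
= 1.998


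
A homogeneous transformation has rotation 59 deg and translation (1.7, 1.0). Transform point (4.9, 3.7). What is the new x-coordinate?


x' = cos(theta)*px - sin(theta)*py + tx
= 0.515*4.9 - 0.8572*3.7 + 1.7
= 1.0522


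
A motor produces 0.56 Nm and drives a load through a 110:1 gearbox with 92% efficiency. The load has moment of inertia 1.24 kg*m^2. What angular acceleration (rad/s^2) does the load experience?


tau_out = tau_motor * N * eta
= 0.56 * 110 * 0.92 = 56.672 Nm
alpha = tau_out / I = 56.672 / 1.24
= 45.7032 rad/s^2


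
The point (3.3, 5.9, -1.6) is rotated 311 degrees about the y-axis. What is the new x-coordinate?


Rotation about y-axis: x' = x*cos(theta) + z*sin(theta)
= 3.3 * 0.6561 + -1.6 * -0.7547
= 3.3725


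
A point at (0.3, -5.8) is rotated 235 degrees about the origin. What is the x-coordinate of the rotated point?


x' = x*cos(theta) - y*sin(theta)
cos(235 deg) = -0.5736, sin(235 deg) = -0.8192
x' = 0.3 * -0.5736 - -5.8 * -0.8192
= -0.1721 - 4.7511
= -4.9232


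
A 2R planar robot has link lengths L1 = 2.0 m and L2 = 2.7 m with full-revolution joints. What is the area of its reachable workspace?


r_max = L1 + L2 = 4.7 m
r_min = |L1 - L2| = 0.7 m
Area = pi*(r_max^2 - r_min^2)
= pi*(22.09 - 0.49)
= pi * 21.6
= 67.8584 m^2


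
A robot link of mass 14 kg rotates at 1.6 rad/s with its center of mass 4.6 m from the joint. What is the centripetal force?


F = m * omega^2 * r
= 14 * 1.6^2 * 4.6
= 14 * 2.56 * 4.6
= 164.864 N


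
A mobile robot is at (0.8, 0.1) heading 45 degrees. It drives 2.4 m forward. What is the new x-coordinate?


x_new = x0 + d*cos(theta)
= 0.8 + 2.4*cos(45)
= 0.8 + 1.6971
= 2.4971


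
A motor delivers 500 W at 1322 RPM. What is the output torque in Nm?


omega = 1322 * 2*pi/60 = 138.4395 rad/s
tau = P / omega = 500 / 138.4395
= 3.6117 Nm


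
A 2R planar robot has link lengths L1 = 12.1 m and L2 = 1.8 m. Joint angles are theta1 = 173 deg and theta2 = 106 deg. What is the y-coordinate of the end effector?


Convert angles to radians: theta1 = 3.0194, theta2 = 1.85
y = L1*sin(theta1) + L2*sin(theta1+theta2)
y = 1.4746 + -1.7778
y = -0.3032


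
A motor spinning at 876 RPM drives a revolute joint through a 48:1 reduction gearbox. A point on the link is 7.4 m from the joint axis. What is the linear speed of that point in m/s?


omega_motor = 876 * 2*pi/60 = 91.7345 rad/s
omega_joint = omega_motor / 48 = 1.9111 rad/s
v = omega_joint * r = 1.9111 * 7.4
= 14.1424 m/s


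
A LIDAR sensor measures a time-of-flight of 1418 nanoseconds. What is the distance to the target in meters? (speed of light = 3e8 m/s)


tof = 1418 ns = 1.418e-06 s
dist = c * tof / 2
= 3e8 * 1.418e-06 / 2
= 212.7 m


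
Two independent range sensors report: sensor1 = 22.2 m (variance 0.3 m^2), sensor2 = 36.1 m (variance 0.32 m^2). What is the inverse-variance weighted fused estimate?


w1 = (1/var1) / (1/var1 + 1/var2)
   = 3.3333 / (3.3333 + 3.125) = 0.5161
w2 = 1 - w1 = 0.4839
fused = w1*s1 + w2*s2 = 11.4581 + 17.4677
= 28.9258 m


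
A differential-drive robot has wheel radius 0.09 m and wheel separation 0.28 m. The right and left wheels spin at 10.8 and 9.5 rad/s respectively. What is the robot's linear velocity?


vR = r*wR = 0.09*10.8 = 0.972 m/s
vL = r*wL = 0.09*9.5 = 0.855 m/s
v = (vR+vL)/2 = 0.9135 m/s
omega = (vR-vL)/L = 0.4179 rad/s
linear velocity = 0.9135 m/s


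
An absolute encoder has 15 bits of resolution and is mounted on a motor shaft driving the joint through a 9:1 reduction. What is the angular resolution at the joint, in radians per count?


counts = 2^15 = 32768
effective counts at joint = 32768 * 9 = 294912
resolution = 2*pi / 294912
= 2.1305e-05 rad/count


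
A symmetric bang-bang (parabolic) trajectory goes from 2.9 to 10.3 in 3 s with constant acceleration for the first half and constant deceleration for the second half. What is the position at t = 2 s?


Symmetric rest-to-rest: each phase covers (pf-p0)/2 in time T/2. 0.5*a*(T/2)^2 = (pf-p0)/2 => a = 4*(pf-p0)/T^2
a = 4*(10.3-2.9)/3^2 = 3.2889
t = 2 is in the deceleration phase (t > T/2).
p = pf - 0.5*a*(T-t)^2 = 10.3 - 0.5*3.2889*1^2
= 8.6556


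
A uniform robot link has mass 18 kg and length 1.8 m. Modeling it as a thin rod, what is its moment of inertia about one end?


I = (1/3) * m * L^2
= (1/3) * 18 * 1.8^2
= 0.333333 * 18 * 3.24
= 19.44 kg*m^2


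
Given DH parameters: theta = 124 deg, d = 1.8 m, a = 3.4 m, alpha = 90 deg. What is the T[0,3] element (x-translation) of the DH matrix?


T[0,3] = a * cos(theta)
= 3.4 * cos(124 deg)
= 3.4 * -0.5592
= -1.9013


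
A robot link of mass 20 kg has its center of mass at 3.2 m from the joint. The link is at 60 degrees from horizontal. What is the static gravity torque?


tau = m*g*L*cos(angle)
= 20 * 9.81 * 3.2 * cos(60 deg)
= 20 * 9.81 * 3.2 * 0.5
= 313.92 Nm


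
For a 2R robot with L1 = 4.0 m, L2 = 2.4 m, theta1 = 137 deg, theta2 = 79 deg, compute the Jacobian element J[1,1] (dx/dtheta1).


J[1,1] = -L1*sin(t1) - L2*sin(t1+t2)
= -4.0*sin(137) - 2.4*sin(216)
= -1.3173


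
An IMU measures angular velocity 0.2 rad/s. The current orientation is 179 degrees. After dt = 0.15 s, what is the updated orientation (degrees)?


delta_theta = w * dt = 0.2 * 0.15 = 0.03 rad
= 1.7189 deg
theta_new = 179 + 1.7189 = 180.7189 deg


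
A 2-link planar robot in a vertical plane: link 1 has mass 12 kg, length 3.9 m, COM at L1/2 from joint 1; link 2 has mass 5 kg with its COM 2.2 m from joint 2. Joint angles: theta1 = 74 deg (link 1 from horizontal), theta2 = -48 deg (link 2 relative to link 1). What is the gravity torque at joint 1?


Horizontal distance from joint 1 to link-1 COM:
  x_c1 = (L1/2)*cos(t1) = 1.95 * 0.2756 = 0.5375 m
Horizontal distance from joint 1 to link-2 COM:
  x_c2 = L1*cos(t1) + Lc2*cos(t1+t2)
       = 3.9*0.2756 + 2.2*0.8988 = 3.0523 m
tau1 = m1*g*x_c1 + m2*g*x_c2
     = 12*9.81*0.5375 + 5*9.81*3.0523
     = 63.2737 + 149.7169
     = 212.9906 Nm


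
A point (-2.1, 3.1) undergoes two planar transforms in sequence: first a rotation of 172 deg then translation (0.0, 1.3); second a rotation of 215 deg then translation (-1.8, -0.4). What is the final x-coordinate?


After transform 1:
x1 = cos(172)*-2.1 - sin(172)*3.1 + 0.0 = 1.6481
y1 = sin(172)*-2.1 + cos(172)*3.1 + 1.3 = -2.0621
After transform 2:
x2 = cos(215)*1.6481 - sin(215)*-2.0621 + -1.8
= -4.3328


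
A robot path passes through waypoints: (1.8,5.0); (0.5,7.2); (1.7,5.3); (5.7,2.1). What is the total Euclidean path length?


Segment lengths:
  seg1 = sqrt((-1.3)^2 + (2.2)^2) = 2.5554
  seg2 = sqrt((1.2)^2 + (-1.9)^2) = 2.2472
  seg3 = sqrt((4.0)^2 + (-3.2)^2) = 5.1225
Total = 9.9251


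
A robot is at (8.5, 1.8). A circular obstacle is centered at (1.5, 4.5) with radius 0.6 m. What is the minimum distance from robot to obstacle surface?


center_dist = sqrt((8.5-1.5)^2 + (1.8-4.5)^2)
= sqrt(49.0 + 7.29)
= 7.5027
min_dist = center_dist - radius = 7.5027 - 0.6 = 6.9027 m


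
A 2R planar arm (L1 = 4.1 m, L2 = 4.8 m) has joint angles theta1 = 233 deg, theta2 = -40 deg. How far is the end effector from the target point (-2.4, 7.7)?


End effector via forward kinematics:
x = L1*cos(t1) + L2*cos(t1+t2) = -7.1444
y = L1*sin(t1) + L2*sin(t1+t2) = -4.3542
Distance to target:
d = sqrt((-2.4 - -7.1444)^2 + (7.7 - -4.3542)^2)
= sqrt(22.5095 + 145.303)
= 12.9542 m


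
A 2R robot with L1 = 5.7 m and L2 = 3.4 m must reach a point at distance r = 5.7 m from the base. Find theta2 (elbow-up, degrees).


cos(theta2) = (r^2 - L1^2 - L2^2) / (2*L1*L2)
cos(theta2) = (32.49 - 32.49 - 11.56) / 38.76
cos(theta2) = -0.298246
theta2 = 107.3523 degrees


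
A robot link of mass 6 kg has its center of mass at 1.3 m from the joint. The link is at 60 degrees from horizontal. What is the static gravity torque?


tau = m*g*L*cos(angle)
= 6 * 9.81 * 1.3 * cos(60 deg)
= 6 * 9.81 * 1.3 * 0.5
= 38.259 Nm


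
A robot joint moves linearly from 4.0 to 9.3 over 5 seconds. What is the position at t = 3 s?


s = t/T = 3/5 = 0.6
p(t) = p0 + (pf-p0)*s
= 4.0 + (9.3 - 4.0) * 0.6
= 7.18


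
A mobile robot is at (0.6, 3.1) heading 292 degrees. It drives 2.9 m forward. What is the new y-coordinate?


y_new = y0 + d*sin(theta)
= 3.1 + 2.9*sin(292)
= 3.1 + -2.6888
= 0.4112


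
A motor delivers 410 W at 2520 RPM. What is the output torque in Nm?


omega = 2520 * 2*pi/60 = 263.8938 rad/s
tau = P / omega = 410 / 263.8938
= 1.5537 Nm


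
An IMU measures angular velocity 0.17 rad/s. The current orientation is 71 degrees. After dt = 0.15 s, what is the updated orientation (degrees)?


delta_theta = w * dt = 0.17 * 0.15 = 0.0255 rad
= 1.461 deg
theta_new = 71 + 1.461 = 72.461 deg


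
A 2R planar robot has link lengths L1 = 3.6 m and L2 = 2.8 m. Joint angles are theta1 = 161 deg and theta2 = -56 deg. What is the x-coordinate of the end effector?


Convert angles to radians: theta1 = 2.81, theta2 = -0.9774
x = L1*cos(theta1) + L2*cos(theta1+theta2)
x = -3.4039 + -0.7247
x = -4.1286


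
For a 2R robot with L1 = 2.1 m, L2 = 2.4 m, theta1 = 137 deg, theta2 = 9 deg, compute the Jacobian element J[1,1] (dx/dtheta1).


J[1,1] = -L1*sin(t1) - L2*sin(t1+t2)
= -2.1*sin(137) - 2.4*sin(146)
= -2.7743


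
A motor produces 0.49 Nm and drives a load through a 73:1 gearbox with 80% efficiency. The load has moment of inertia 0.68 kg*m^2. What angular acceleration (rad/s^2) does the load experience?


tau_out = tau_motor * N * eta
= 0.49 * 73 * 0.8 = 28.616 Nm
alpha = tau_out / I = 28.616 / 0.68
= 42.0824 rad/s^2


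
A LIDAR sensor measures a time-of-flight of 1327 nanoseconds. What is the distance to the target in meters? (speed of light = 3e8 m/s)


tof = 1327 ns = 1.327e-06 s
dist = c * tof / 2
= 3e8 * 1.327e-06 / 2
= 199.05 m


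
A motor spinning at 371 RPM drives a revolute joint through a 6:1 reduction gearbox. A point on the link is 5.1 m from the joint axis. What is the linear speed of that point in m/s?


omega_motor = 371 * 2*pi/60 = 38.851 rad/s
omega_joint = omega_motor / 6 = 6.4752 rad/s
v = omega_joint * r = 6.4752 * 5.1
= 33.0234 m/s


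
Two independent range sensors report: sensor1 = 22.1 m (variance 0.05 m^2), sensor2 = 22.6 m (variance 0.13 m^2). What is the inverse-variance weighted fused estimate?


w1 = (1/var1) / (1/var1 + 1/var2)
   = 20.0 / (20.0 + 7.6923) = 0.7222
w2 = 1 - w1 = 0.2778
fused = w1*s1 + w2*s2 = 15.9611 + 6.2778
= 22.2389 m


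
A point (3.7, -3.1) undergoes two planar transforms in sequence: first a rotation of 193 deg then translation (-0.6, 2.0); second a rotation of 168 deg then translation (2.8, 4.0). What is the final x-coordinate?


After transform 1:
x1 = cos(193)*3.7 - sin(193)*-3.1 + -0.6 = -4.9025
y1 = sin(193)*3.7 + cos(193)*-3.1 + 2.0 = 4.1882
After transform 2:
x2 = cos(168)*-4.9025 - sin(168)*4.1882 + 2.8
= 6.7246


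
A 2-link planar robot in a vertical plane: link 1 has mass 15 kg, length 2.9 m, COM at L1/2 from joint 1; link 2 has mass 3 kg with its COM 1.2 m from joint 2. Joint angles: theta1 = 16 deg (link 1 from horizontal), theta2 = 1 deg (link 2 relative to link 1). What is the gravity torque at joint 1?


Horizontal distance from joint 1 to link-1 COM:
  x_c1 = (L1/2)*cos(t1) = 1.45 * 0.9613 = 1.3938 m
Horizontal distance from joint 1 to link-2 COM:
  x_c2 = L1*cos(t1) + Lc2*cos(t1+t2)
       = 2.9*0.9613 + 1.2*0.9563 = 3.9352 m
tau1 = m1*g*x_c1 + m2*g*x_c2
     = 15*9.81*1.3938 + 3*9.81*3.9352
     = 205.102 + 115.8137
     = 320.9157 Nm


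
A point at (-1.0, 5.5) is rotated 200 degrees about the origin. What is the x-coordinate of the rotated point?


x' = x*cos(theta) - y*sin(theta)
cos(200 deg) = -0.9397, sin(200 deg) = -0.342
x' = -1.0 * -0.9397 - 5.5 * -0.342
= 0.9397 - -1.8811
= 2.8208


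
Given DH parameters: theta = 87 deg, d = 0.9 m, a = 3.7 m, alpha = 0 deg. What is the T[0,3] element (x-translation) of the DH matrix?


T[0,3] = a * cos(theta)
= 3.7 * cos(87 deg)
= 3.7 * 0.0523
= 0.1936


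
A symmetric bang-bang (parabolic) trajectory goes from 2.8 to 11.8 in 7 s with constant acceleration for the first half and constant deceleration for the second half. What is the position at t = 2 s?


Symmetric rest-to-rest: each phase covers (pf-p0)/2 in time T/2. 0.5*a*(T/2)^2 = (pf-p0)/2 => a = 4*(pf-p0)/T^2
a = 4*(11.8-2.8)/7^2 = 0.7347
t = 2 is in the acceleration phase (t <= T/2).
p = p0 + 0.5*a*t^2 = 2.8 + 0.5*0.7347*2^2
= 4.2694


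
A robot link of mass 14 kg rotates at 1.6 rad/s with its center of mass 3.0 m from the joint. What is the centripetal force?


F = m * omega^2 * r
= 14 * 1.6^2 * 3.0
= 14 * 2.56 * 3.0
= 107.52 N


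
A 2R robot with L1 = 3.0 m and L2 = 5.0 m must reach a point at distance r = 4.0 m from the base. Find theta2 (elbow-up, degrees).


cos(theta2) = (r^2 - L1^2 - L2^2) / (2*L1*L2)
cos(theta2) = (16.0 - 9.0 - 25.0) / 30.0
cos(theta2) = -0.6
theta2 = 126.8699 degrees


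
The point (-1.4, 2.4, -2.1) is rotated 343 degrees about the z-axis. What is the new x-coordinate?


Rotation about z-axis: x' = x*cos(theta) - y*sin(theta)
= -1.4 * 0.9563 - 2.4 * -0.2924
= -0.6371


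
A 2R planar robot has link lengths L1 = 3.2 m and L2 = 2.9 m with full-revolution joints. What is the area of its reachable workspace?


r_max = L1 + L2 = 6.1 m
r_min = |L1 - L2| = 0.3 m
Area = pi*(r_max^2 - r_min^2)
= pi*(37.21 - 0.09)
= pi * 37.12
= 116.6159 m^2


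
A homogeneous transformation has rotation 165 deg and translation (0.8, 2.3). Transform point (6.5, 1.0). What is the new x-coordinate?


x' = cos(theta)*px - sin(theta)*py + tx
= -0.9659*6.5 - 0.2588*1.0 + 0.8
= -5.7373


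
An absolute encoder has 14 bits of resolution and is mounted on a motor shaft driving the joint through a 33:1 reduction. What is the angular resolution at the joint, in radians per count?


counts = 2^14 = 16384
effective counts at joint = 16384 * 33 = 540672
resolution = 2*pi / 540672
= 1.1621e-05 rad/count


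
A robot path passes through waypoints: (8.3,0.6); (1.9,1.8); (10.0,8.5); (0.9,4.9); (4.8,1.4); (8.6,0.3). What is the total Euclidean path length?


Segment lengths:
  seg1 = sqrt((-6.4)^2 + (1.2)^2) = 6.5115
  seg2 = sqrt((8.1)^2 + (6.7)^2) = 10.5119
  seg3 = sqrt((-9.1)^2 + (-3.6)^2) = 9.7862
  seg4 = sqrt((3.9)^2 + (-3.5)^2) = 5.2402
  seg5 = sqrt((3.8)^2 + (-1.1)^2) = 3.956
Total = 36.0059


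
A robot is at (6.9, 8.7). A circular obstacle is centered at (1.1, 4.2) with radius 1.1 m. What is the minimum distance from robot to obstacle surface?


center_dist = sqrt((6.9-1.1)^2 + (8.7-4.2)^2)
= sqrt(33.64 + 20.25)
= 7.341
min_dist = center_dist - radius = 7.341 - 1.1 = 6.241 m


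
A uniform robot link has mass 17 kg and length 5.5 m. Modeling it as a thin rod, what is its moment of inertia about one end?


I = (1/3) * m * L^2
= (1/3) * 17 * 5.5^2
= 0.333333 * 17 * 30.25
= 171.4167 kg*m^2


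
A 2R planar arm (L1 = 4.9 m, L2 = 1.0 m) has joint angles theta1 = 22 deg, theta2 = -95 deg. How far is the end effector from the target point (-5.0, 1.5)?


End effector via forward kinematics:
x = L1*cos(t1) + L2*cos(t1+t2) = 4.8356
y = L1*sin(t1) + L2*sin(t1+t2) = 0.8793
Distance to target:
d = sqrt((-5.0 - 4.8356)^2 + (1.5 - 0.8793)^2)
= sqrt(96.7385 + 0.3853)
= 9.8551 m


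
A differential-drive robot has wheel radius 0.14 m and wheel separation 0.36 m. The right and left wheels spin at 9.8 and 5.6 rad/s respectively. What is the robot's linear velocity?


vR = r*wR = 0.14*9.8 = 1.372 m/s
vL = r*wL = 0.14*5.6 = 0.784 m/s
v = (vR+vL)/2 = 1.078 m/s
omega = (vR-vL)/L = 1.6333 rad/s
linear velocity = 1.078 m/s


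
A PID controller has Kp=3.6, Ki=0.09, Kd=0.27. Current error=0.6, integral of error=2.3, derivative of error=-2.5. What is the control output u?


u = Kp*e + Ki*int(e) + Kd*de/dt
= 3.6*0.6 + 0.09*2.3 + 0.27*(-2.5)
= 2.16 + 0.207 + -0.675
= 1.692


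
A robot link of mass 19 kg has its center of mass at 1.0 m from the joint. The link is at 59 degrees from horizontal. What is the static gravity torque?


tau = m*g*L*cos(angle)
= 19 * 9.81 * 1.0 * cos(59 deg)
= 19 * 9.81 * 1.0 * 0.515
= 95.9979 Nm


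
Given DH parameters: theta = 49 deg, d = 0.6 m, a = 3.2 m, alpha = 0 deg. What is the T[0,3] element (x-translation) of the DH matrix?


T[0,3] = a * cos(theta)
= 3.2 * cos(49 deg)
= 3.2 * 0.6561
= 2.0994


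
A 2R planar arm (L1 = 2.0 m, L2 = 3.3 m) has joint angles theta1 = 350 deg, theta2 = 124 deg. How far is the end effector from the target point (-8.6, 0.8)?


End effector via forward kinematics:
x = L1*cos(t1) + L2*cos(t1+t2) = 0.6274
y = L1*sin(t1) + L2*sin(t1+t2) = 2.6674
Distance to target:
d = sqrt((-8.6 - 0.6274)^2 + (0.8 - 2.6674)^2)
= sqrt(85.1446 + 3.4872)
= 9.4144 m


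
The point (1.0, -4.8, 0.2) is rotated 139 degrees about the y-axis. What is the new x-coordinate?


Rotation about y-axis: x' = x*cos(theta) + z*sin(theta)
= 1.0 * -0.7547 + 0.2 * 0.6561
= -0.6235


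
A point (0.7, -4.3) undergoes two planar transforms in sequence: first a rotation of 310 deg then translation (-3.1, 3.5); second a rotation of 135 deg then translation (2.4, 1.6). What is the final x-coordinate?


After transform 1:
x1 = cos(310)*0.7 - sin(310)*-4.3 + -3.1 = -5.944
y1 = sin(310)*0.7 + cos(310)*-4.3 + 3.5 = 0.1998
After transform 2:
x2 = cos(135)*-5.944 - sin(135)*0.1998 + 2.4
= 6.4618


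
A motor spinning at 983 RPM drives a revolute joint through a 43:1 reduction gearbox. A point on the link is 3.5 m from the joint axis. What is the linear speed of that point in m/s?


omega_motor = 983 * 2*pi/60 = 102.9395 rad/s
omega_joint = omega_motor / 43 = 2.3939 rad/s
v = omega_joint * r = 2.3939 * 3.5
= 8.3788 m/s


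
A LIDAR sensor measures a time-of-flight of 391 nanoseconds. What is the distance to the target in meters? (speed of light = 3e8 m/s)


tof = 391 ns = 3.91e-07 s
dist = c * tof / 2
= 3e8 * 3.91e-07 / 2
= 58.65 m


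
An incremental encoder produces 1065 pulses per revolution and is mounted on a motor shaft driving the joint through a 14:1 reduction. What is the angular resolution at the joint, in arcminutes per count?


counts per rev = 1065
effective counts at joint = 1065 * 14 = 14910
resolution = 360*60 / 14910
= 1.4487 arcmin/count


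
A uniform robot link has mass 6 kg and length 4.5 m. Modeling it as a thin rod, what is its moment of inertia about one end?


I = (1/3) * m * L^2
= (1/3) * 6 * 4.5^2
= 0.333333 * 6 * 20.25
= 40.5 kg*m^2


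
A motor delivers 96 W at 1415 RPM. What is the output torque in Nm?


omega = 1415 * 2*pi/60 = 148.1785 rad/s
tau = P / omega = 96 / 148.1785
= 0.6479 Nm


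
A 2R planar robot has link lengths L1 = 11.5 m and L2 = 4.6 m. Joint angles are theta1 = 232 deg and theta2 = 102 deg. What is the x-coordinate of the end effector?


Convert angles to radians: theta1 = 4.0492, theta2 = 1.7802
x = L1*cos(theta1) + L2*cos(theta1+theta2)
x = -7.0801 + 4.1345
x = -2.9457


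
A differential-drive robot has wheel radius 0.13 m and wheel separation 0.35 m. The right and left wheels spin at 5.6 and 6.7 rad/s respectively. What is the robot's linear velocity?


vR = r*wR = 0.13*5.6 = 0.728 m/s
vL = r*wL = 0.13*6.7 = 0.871 m/s
v = (vR+vL)/2 = 0.7995 m/s
omega = (vR-vL)/L = -0.4086 rad/s
linear velocity = 0.7995 m/s
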